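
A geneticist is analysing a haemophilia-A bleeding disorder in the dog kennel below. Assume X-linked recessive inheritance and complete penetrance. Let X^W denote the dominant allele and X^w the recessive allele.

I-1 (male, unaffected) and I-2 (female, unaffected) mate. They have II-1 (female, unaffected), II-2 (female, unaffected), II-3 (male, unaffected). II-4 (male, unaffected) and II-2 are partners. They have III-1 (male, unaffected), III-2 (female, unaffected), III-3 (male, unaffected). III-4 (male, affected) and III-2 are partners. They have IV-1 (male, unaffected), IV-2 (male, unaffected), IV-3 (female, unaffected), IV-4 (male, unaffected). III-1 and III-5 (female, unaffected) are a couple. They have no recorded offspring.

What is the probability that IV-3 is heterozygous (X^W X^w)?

1

IV-3 is unaffected so carries W and received w from III-4 (X^w Y), so IV-3 is X^W X^w, giving P(X^W X^w) = 1.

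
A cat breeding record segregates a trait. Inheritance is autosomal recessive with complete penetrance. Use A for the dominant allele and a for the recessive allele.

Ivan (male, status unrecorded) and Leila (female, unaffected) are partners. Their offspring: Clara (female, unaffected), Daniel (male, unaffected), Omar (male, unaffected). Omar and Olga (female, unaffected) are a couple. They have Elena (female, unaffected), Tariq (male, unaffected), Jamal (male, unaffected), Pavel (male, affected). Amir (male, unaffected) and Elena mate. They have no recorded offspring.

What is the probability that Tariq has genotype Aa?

2/3

Omar is unaffected so carries A and passed a to Pavel (aa), so Omar is Aa.
Olga is unaffected so carries A and passed a to Pavel (aa), so Olga is Aa.
Their cross gives offspring ratios 1/4 AA : 1/2 Aa : 1/4 aa. Conditioning on Tariq being unaffected, P(Aa) = 1/2 / 3/4 = 2/3.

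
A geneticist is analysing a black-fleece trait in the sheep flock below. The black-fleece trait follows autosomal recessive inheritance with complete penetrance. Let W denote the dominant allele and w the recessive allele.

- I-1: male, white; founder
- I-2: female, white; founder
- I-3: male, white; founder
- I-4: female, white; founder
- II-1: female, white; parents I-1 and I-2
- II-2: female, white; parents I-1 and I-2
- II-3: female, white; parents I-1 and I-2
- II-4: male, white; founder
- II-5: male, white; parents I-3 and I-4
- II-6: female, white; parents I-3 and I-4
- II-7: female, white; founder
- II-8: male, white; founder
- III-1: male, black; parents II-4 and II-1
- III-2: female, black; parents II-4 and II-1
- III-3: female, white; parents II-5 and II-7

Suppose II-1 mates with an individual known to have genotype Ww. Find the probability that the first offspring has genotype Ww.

1/2

II-1 is white so carries W and passed w to III-1 (ww), so II-1 is Ww.
The cross gives 1/4 WW : 1/2 Ww : 1/4 ww, so P(offspring has genotype Ww) = 1/2.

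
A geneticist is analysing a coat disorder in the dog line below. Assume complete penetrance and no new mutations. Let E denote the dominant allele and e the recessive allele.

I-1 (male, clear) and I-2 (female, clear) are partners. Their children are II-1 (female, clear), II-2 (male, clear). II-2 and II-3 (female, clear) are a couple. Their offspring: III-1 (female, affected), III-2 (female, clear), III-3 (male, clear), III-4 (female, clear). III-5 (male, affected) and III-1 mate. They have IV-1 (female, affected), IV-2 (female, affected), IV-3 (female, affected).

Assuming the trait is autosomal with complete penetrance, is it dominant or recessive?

II-2 and II-3 are both clear yet have an affected child III-1. Under dominance, an affected child requires at least one affected parent, so the trait cannot be dominant.

recessive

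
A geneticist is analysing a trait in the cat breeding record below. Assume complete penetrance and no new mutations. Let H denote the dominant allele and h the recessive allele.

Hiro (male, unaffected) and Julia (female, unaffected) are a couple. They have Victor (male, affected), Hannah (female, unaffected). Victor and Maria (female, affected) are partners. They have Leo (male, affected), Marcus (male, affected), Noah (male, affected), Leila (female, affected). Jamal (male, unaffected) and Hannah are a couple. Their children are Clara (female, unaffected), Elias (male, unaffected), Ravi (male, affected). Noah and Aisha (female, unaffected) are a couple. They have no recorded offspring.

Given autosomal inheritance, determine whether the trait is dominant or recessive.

recessive

Hiro and Julia are both unaffected yet have an affected child Victor. Under dominance, an affected child requires at least one affected parent, so the trait cannot be dominant.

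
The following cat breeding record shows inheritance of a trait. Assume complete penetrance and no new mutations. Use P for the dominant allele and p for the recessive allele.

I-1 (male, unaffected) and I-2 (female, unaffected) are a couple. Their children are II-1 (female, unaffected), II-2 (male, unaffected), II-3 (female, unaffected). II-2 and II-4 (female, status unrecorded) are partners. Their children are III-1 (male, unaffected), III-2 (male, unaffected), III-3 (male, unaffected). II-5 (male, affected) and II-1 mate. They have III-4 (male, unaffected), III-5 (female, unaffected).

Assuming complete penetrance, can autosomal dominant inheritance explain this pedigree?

Yes

A consistent assignment under autosomal dominant exists: I-1 pp, I-2 pp, II-1 pp, II-2 pp, II-3 pp, II-4 Pp, II-5 Pp, III-1 pp, III-2 pp, III-3 pp, III-4 pp, III-5 pp.
In this assignment every recorded phenotype matches its genotype and every non-founder's genotype is obtainable from its parents' genotypes, so the pedigree is consistent.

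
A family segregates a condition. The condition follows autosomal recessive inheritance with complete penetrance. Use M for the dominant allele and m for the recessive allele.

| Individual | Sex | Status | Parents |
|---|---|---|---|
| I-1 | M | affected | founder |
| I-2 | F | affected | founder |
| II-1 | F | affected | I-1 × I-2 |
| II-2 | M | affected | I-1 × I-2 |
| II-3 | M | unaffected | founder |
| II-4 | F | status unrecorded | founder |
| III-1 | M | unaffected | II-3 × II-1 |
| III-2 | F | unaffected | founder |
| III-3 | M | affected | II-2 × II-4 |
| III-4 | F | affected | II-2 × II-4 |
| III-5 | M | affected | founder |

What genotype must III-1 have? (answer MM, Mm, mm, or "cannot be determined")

From phenotype alone, III-1 is MM or Mm.
III-1 is unaffected so carries M and received m from II-1 (mm), so III-1 is Mm.

Mm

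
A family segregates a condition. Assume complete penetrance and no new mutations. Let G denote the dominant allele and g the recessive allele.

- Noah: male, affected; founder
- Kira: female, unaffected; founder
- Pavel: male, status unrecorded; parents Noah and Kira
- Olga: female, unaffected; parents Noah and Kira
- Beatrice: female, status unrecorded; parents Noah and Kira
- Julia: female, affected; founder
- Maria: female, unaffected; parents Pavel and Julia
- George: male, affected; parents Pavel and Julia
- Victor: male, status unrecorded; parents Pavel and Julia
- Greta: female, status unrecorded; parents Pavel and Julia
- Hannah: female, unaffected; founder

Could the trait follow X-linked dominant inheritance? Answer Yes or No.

No

Under X-linked dominant, Olga (unaffected, female) cannot arise from Noah (affected) × Kira (unaffected).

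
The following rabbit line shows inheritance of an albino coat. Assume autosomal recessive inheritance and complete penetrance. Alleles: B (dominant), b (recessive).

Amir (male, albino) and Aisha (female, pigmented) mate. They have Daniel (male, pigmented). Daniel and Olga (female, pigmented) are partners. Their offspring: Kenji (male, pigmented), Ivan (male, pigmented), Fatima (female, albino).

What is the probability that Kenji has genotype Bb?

Daniel is pigmented so carries B and received b from Amir (bb), so Daniel is Bb.
Olga is pigmented so carries B and passed b to Fatima (bb), so Olga is Bb.
Their cross gives offspring ratios 1/4 BB : 1/2 Bb : 1/4 bb. Conditioning on Kenji being pigmented, P(Bb) = 1/2 / 3/4 = 2/3.

2/3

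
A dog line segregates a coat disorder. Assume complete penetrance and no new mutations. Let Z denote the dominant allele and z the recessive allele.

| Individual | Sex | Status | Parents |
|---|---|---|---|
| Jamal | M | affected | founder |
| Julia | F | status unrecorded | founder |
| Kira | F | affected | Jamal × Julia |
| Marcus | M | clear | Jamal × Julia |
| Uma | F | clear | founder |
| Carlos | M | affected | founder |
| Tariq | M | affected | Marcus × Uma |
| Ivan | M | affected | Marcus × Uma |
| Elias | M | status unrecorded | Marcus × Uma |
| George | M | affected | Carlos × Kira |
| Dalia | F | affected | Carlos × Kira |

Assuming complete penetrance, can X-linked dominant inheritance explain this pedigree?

No

Under X-linked dominant, Tariq (affected, male) cannot arise from Marcus (clear) × Uma (clear).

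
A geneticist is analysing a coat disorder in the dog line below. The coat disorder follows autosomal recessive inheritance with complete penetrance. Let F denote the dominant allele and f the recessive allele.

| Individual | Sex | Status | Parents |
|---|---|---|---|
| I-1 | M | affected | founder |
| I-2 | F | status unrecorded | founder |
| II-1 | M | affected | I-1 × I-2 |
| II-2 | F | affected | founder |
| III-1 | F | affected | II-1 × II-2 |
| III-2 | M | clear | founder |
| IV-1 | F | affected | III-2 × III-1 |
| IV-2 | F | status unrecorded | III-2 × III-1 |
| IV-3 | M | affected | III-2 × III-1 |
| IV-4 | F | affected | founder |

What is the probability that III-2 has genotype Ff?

III-2 is clear so carries F and passed f to IV-1 (ff), so III-2 is Ff, giving P(Ff) = 1.

1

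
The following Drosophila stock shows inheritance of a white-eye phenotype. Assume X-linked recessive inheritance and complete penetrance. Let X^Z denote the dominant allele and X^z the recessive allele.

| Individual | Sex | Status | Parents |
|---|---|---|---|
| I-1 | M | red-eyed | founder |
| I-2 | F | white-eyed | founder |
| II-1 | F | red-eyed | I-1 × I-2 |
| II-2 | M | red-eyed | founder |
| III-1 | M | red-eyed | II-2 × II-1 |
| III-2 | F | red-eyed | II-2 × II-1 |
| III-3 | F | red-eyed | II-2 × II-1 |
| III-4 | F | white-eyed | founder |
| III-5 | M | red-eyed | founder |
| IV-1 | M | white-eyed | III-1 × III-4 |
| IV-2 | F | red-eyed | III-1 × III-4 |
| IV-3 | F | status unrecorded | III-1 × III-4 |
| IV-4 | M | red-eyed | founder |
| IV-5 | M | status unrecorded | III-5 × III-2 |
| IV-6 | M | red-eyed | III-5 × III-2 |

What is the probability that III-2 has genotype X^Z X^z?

1/3

II-2 is red-eyed, so II-2 is X^Z Y.
II-1 is red-eyed so carries Z and received z from I-2 (X^z X^z), so II-1 is X^Z X^z.
Their cross gives offspring ratios 1/2 X^Z X^Z : 1/2 X^Z X^z. Conditioning on III-2 being red-eyed, P(X^Z X^z) = 1/2 / 1 = 1/2 before taking III-2's own offspring into account.
III-5 is red-eyed, so III-5 is X^Z Y.
Now use III-2's offspring. Probability of each recorded status — red-eyed son IV-6: 1/2 if III-2 is X^Z X^z, 1 if X^Z X^Z. (IV-5: equally likely either way, so uninformative.)
Bayes: P(X^Z X^z) = 1/2·1/2 / (1/2·1/2 + 1/2·1) = 1/3.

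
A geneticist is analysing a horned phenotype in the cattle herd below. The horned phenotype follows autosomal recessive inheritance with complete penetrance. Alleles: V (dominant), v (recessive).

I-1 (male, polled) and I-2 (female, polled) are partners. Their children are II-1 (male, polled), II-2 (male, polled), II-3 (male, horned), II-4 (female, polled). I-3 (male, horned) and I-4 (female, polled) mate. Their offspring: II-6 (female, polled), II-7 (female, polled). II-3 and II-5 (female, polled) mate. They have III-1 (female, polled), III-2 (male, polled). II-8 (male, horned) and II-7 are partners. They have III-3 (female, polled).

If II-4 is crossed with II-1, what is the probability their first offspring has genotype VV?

4/9

I-1 is polled so carries V and passed v to II-3 (vv), so I-1 is Vv.
I-2 is polled so carries V and passed v to II-3 (vv), so I-2 is Vv.
II-4 is a polled offspring of I-1 (Vv) × I-2 (Vv), whose cross gives 1/4 VV : 1/2 Vv : 1/4 vv; conditioning on being polled, II-4 is VV with probability 1/3, Vv with probability 2/3.
II-1 is a polled offspring of I-1 (Vv) × I-2 (Vv), whose cross gives 1/4 VV : 1/2 Vv : 1/4 vv; conditioning on being polled, II-1 is VV with probability 1/3, Vv with probability 2/3.
Summing over parental genotype combinations, P(offspring has genotype VV) = 1/9·1 + 2/9·1/2 + 2/9·1/2 + 4/9·1/4 = 4/9.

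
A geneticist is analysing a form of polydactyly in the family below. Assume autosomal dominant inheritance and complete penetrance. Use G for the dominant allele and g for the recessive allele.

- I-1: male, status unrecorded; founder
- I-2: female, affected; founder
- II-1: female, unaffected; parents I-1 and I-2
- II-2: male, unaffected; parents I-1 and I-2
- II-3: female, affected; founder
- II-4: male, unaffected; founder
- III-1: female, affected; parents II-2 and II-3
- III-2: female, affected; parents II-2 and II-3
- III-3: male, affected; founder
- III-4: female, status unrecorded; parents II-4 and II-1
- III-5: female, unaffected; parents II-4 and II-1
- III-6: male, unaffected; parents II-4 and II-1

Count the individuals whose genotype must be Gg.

Obligate heterozygotes: I-2 is affected so carries G and passed g to II-1 (gg), so I-2 is Gg; III-1 is affected so carries G and received g from II-2 (gg), so III-1 is Gg; III-2 is affected so carries G and received g from II-2 (gg), so III-2 is Gg.
Every other individual is either homozygous by phenotype or has at least one consistent homozygous assignment, so the count is 3.

3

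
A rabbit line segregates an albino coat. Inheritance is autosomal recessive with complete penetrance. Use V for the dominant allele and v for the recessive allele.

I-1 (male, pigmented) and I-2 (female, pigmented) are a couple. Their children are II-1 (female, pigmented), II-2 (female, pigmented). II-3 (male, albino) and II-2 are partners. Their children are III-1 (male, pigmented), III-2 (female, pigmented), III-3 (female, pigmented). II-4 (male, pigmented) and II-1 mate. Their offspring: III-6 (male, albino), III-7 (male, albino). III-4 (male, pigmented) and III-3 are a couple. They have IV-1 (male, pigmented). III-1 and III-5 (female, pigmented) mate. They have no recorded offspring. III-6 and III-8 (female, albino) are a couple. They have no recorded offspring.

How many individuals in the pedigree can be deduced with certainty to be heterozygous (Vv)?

Obligate heterozygotes: II-1 is pigmented so carries V and passed v to III-6 (vv), so II-1 is Vv; II-4 is pigmented so carries V and passed v to III-6 (vv), so II-4 is Vv; III-1 is pigmented so carries V and received v from II-3 (vv), so III-1 is Vv; III-2 is pigmented so carries V and received v from II-3 (vv), so III-2 is Vv; III-3 is pigmented so carries V and received v from II-3 (vv), so III-3 is Vv.
Every other individual is either homozygous by phenotype or has at least one consistent homozygous assignment, so the count is 5.

5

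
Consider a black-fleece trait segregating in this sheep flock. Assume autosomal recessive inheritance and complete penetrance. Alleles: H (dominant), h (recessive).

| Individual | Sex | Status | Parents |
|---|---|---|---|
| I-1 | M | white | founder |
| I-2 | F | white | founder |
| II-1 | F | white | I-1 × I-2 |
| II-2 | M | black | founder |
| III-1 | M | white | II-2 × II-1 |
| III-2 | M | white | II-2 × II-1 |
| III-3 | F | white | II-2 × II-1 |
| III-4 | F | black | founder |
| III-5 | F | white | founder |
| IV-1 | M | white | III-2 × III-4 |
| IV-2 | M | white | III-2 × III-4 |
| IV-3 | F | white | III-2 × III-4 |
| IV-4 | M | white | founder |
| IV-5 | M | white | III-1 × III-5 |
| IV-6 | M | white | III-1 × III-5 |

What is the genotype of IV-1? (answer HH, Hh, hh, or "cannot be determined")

From phenotype alone, IV-1 is HH or Hh.
IV-1 is white so carries H and received h from III-4 (hh), so IV-1 is Hh.

Hh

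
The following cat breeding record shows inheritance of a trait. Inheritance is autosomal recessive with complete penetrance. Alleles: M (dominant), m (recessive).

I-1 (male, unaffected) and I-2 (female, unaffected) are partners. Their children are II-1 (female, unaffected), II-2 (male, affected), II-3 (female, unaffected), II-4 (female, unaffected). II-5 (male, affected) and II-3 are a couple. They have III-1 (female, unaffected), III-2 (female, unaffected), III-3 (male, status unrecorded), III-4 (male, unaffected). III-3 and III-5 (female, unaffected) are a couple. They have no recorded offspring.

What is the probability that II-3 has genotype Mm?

1/5

I-1 is unaffected so carries M and passed m to II-2 (mm), so I-1 is Mm.
I-2 is unaffected so carries M and passed m to II-2 (mm), so I-2 is Mm.
Their cross gives offspring ratios 1/4 MM : 1/2 Mm : 1/4 mm. Conditioning on II-3 being unaffected, P(Mm) = 1/2 / 3/4 = 2/3 before taking II-3's own offspring into account.
II-5 is affected, so II-5 is mm.
Now use II-3's offspring. Probability of each recorded status — unaffected daughter III-1: 1/2 if II-3 is Mm, 1 if MM; unaffected daughter III-2: 1/2 if II-3 is Mm, 1 if MM; unaffected son III-4: 1/2 if II-3 is Mm, 1 if MM. (III-3: equally likely either way, so uninformative.)
Bayes: P(Mm) = 2/3·1/8 / (2/3·1/8 + 1/3·1) = 1/5.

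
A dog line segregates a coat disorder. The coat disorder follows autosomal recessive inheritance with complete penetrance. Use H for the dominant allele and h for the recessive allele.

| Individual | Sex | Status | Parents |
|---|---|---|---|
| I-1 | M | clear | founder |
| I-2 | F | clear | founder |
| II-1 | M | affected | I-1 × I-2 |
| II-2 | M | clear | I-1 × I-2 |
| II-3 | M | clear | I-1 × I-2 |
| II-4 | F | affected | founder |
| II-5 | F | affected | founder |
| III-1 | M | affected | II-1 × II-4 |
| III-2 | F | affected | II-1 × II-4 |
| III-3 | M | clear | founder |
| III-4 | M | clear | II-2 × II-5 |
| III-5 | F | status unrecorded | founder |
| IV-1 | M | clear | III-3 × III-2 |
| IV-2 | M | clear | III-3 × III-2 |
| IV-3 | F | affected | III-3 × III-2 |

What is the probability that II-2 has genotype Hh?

1/2

I-1 is clear so carries H and passed h to II-1 (hh), so I-1 is Hh.
I-2 is clear so carries H and passed h to II-1 (hh), so I-2 is Hh.
Their cross gives offspring ratios 1/4 HH : 1/2 Hh : 1/4 hh. Conditioning on II-2 being clear, P(Hh) = 1/2 / 3/4 = 2/3 before taking II-2's own offspring into account.
II-5 is affected, so II-5 is hh.
Now use II-2's offspring. Probability of each recorded status — clear son III-4: 1/2 if II-2 is Hh, 1 if HH.
Bayes: P(Hh) = 2/3·1/2 / (2/3·1/2 + 1/3·1) = 1/2.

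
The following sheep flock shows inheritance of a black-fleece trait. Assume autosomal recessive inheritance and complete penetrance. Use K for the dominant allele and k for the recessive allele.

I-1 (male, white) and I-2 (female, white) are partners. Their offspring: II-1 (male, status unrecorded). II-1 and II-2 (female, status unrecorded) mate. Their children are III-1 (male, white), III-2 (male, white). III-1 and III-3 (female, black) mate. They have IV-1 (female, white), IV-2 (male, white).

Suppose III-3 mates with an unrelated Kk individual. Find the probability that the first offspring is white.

III-3 is black, so III-3 is kk.
The cross gives 1/2 Kk : 1/2 kk, so P(offspring is white) = 1/2.

1/2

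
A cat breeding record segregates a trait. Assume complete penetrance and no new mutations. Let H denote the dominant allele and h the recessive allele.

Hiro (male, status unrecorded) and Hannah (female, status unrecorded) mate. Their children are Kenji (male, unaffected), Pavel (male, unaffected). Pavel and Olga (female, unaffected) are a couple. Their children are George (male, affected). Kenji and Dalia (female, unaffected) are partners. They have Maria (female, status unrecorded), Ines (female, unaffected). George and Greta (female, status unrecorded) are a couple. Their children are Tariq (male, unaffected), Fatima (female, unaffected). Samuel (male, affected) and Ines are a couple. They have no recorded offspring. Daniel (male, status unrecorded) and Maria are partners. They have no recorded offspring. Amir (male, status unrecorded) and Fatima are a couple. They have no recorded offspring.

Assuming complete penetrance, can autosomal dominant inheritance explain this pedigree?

Under autosomal dominant, George (affected, male) cannot arise from Pavel (unaffected) × Olga (unaffected).

No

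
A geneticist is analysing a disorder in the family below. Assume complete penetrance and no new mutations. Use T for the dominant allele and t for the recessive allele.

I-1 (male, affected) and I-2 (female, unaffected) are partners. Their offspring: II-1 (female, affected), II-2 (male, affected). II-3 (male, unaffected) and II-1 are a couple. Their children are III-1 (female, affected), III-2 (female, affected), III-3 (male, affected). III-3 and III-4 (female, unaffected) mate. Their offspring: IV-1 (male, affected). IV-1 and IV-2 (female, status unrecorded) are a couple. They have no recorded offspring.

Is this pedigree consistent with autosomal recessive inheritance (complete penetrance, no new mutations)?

A consistent assignment under autosomal recessive exists: I-1 tt, I-2 Tt, II-1 tt, II-2 tt, II-3 Tt, III-1 tt, III-2 tt, III-3 tt, III-4 Tt, IV-1 tt, IV-2 TT.
In this assignment every recorded phenotype matches its genotype and every non-founder's genotype is obtainable from its parents' genotypes, so the pedigree is consistent.

Yes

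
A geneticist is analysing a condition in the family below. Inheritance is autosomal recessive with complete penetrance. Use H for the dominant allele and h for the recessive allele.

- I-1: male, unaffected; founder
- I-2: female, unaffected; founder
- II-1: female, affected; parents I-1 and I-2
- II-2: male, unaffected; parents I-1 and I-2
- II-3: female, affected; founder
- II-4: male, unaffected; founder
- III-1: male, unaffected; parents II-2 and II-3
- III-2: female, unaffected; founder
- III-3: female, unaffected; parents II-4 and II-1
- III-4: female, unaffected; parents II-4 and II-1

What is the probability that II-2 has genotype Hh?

1/2

I-1 is unaffected so carries H and passed h to II-1 (hh), so I-1 is Hh.
I-2 is unaffected so carries H and passed h to II-1 (hh), so I-2 is Hh.
Their cross gives offspring ratios 1/4 HH : 1/2 Hh : 1/4 hh. Conditioning on II-2 being unaffected, P(Hh) = 1/2 / 3/4 = 2/3 before taking II-2's own offspring into account.
II-3 is affected, so II-3 is hh.
Now use II-2's offspring. Probability of each recorded status — unaffected son III-1: 1/2 if II-2 is Hh, 1 if HH.
Bayes: P(Hh) = 2/3·1/2 / (2/3·1/2 + 1/3·1) = 1/2.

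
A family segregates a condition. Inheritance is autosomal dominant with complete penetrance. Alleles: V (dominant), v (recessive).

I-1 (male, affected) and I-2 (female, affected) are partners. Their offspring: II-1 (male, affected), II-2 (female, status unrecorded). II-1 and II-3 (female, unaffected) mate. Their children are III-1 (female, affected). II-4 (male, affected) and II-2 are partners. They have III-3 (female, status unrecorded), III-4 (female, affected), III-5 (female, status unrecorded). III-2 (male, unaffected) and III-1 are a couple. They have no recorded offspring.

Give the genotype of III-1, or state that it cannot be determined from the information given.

Vv

From phenotype alone, III-1 is VV or Vv.
III-1 is affected so carries V and received v from II-3 (vv), so III-1 is Vv.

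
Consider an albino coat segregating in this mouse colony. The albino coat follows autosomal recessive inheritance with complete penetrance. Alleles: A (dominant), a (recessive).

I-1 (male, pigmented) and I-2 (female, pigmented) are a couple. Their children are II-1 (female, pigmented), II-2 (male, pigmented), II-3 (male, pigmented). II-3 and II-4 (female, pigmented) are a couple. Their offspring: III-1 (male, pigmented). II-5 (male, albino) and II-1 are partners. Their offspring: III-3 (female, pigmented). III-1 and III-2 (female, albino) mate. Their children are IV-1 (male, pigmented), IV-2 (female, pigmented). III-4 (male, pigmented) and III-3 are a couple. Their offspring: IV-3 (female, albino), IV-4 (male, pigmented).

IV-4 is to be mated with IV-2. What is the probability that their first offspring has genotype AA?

1/3

III-4 is pigmented so carries A and passed a to IV-3 (aa), so III-4 is Aa.
III-3 is pigmented so carries A and received a from II-5 (aa), so III-3 is Aa.
IV-4 is a pigmented offspring of III-4 (Aa) × III-3 (Aa), whose cross gives 1/4 AA : 1/2 Aa : 1/4 aa; conditioning on being pigmented, IV-4 is AA with probability 1/3, Aa with probability 2/3.
IV-2 is pigmented so carries A and received a from III-2 (aa), so IV-2 is Aa.
Summing over parental genotype combinations, P(offspring has genotype AA) = 1/3·1/2 + 2/3·1/4 = 1/3.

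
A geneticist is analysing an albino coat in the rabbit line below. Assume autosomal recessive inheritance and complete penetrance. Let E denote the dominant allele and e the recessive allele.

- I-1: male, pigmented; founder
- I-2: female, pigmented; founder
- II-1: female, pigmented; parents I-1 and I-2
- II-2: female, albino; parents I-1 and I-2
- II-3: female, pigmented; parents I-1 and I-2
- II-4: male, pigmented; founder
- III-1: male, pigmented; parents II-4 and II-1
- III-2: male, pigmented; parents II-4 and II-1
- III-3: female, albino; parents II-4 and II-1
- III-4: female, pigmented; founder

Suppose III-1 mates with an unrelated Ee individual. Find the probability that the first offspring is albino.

1/6

II-4 is pigmented so carries E and passed e to III-3 (ee), so II-4 is Ee.
II-1 is pigmented so carries E and passed e to III-3 (ee), so II-1 is Ee.
III-1 is a pigmented offspring of II-4 (Ee) × II-1 (Ee), whose cross gives 1/4 EE : 1/2 Ee : 1/4 ee; conditioning on being pigmented, III-1 is EE with probability 1/3, Ee with probability 2/3.
Summing over parental genotype combinations, P(offspring is albino) = 2/3·1/4 = 1/6.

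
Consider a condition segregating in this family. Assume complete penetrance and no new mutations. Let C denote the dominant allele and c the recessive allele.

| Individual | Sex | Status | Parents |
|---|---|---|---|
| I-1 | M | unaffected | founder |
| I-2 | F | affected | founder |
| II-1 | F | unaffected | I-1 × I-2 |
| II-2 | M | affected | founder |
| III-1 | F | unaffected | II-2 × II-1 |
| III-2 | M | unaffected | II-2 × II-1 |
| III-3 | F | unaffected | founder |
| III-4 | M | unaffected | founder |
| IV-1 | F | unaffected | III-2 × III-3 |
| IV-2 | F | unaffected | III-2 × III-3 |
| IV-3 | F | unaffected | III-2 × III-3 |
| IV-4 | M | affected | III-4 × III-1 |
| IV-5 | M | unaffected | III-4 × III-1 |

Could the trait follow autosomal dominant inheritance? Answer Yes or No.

Under autosomal dominant, IV-4 (affected, male) cannot arise from III-4 (unaffected) × III-1 (unaffected).

No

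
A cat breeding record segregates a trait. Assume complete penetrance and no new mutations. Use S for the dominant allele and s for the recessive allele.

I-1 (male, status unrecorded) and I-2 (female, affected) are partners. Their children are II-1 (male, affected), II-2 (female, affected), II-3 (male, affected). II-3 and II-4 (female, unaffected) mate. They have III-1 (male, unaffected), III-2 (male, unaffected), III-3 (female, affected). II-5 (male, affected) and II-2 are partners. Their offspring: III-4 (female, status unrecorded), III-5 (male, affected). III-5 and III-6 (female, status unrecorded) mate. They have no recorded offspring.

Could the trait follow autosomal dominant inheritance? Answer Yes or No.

A consistent assignment under autosomal dominant exists: I-1 SS, I-2 Ss, II-1 SS, II-2 SS, II-3 Ss, II-4 ss, II-5 SS, III-1 ss, III-2 ss, III-3 Ss, III-4 SS, III-5 SS, III-6 SS.
In this assignment every recorded phenotype matches its genotype and every non-founder's genotype is obtainable from its parents' genotypes, so the pedigree is consistent.

Yes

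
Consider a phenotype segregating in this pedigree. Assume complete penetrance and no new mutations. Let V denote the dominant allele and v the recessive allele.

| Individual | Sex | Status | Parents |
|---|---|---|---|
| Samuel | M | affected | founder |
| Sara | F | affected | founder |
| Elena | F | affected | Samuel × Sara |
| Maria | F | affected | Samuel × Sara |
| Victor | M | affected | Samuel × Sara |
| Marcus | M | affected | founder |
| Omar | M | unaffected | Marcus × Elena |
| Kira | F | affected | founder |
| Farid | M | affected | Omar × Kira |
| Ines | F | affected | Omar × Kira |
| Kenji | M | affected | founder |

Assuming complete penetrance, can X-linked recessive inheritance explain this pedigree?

Under X-linked recessive, Omar (unaffected, male) cannot arise from Marcus (affected) × Elena (affected).

No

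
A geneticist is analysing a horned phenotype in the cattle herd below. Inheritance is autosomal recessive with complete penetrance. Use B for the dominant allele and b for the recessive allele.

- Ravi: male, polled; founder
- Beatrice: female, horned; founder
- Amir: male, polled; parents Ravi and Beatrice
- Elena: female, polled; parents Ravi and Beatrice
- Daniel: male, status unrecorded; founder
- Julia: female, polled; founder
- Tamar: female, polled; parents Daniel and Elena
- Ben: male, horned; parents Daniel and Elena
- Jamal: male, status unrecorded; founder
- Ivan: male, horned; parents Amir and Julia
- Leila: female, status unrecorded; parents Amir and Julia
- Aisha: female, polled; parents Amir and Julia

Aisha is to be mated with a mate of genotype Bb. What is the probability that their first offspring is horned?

1/6

Amir is polled so carries B and received b from Beatrice (bb), so Amir is Bb.
Julia is polled so carries B and passed b to Ivan (bb), so Julia is Bb.
Aisha is a polled offspring of Amir (Bb) × Julia (Bb), whose cross gives 1/4 BB : 1/2 Bb : 1/4 bb; conditioning on being polled, Aisha is BB with probability 1/3, Bb with probability 2/3.
Summing over parental genotype combinations, P(offspring is horned) = 2/3·1/4 = 1/6.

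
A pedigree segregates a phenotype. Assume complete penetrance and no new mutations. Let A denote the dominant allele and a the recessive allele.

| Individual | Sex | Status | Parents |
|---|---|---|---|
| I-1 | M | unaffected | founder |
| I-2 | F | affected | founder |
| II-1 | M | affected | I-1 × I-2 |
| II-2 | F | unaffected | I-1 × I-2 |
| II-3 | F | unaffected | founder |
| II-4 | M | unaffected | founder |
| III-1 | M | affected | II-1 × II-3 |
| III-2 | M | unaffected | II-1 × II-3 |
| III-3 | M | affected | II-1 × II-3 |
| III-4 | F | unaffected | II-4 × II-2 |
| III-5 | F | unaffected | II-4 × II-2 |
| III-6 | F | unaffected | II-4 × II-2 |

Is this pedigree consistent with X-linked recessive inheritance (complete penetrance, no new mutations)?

Yes

A consistent assignment under X-linked recessive exists: I-1 X^A Y, I-2 X^a X^a, II-1 X^a Y, II-2 X^A X^a, II-3 X^A X^a, II-4 X^A Y, III-1 X^a Y, III-2 X^A Y, III-3 X^a Y, III-4 X^A X^A, III-5 X^A X^A, III-6 X^A X^A.
In this assignment every recorded phenotype matches its genotype and every non-founder's genotype is obtainable from its parents' genotypes, so the pedigree is consistent.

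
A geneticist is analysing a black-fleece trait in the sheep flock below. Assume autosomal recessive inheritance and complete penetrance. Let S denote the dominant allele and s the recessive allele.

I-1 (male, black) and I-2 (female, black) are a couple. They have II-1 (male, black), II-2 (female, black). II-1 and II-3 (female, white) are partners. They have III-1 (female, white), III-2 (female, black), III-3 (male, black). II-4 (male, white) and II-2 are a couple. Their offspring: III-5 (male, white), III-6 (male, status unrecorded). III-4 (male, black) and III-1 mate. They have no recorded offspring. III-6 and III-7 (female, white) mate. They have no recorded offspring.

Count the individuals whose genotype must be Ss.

Obligate heterozygotes: II-3 is white so carries S and passed s to III-2 (ss), so II-3 is Ss; III-1 is white so carries S and received s from II-1 (ss), so III-1 is Ss; III-5 is white so carries S and received s from II-2 (ss), so III-5 is Ss.
Every other individual is either homozygous by phenotype or has at least one consistent homozygous assignment, so the count is 3.

3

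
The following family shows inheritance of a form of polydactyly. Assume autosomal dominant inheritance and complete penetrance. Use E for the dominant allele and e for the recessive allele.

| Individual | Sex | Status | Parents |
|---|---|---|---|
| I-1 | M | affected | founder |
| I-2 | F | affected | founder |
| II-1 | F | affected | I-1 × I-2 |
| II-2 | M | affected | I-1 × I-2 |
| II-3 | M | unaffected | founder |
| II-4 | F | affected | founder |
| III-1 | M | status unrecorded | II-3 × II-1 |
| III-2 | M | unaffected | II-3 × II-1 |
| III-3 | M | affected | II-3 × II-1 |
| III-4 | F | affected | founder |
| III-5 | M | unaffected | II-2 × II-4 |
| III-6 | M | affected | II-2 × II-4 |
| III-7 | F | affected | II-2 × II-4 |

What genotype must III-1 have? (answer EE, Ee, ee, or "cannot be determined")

III-1's phenotype is unrecorded, and no parent or child forces a single allele at both positions; consistent genotype assignments exist with III-1 as Ee or ee.

cannot be determined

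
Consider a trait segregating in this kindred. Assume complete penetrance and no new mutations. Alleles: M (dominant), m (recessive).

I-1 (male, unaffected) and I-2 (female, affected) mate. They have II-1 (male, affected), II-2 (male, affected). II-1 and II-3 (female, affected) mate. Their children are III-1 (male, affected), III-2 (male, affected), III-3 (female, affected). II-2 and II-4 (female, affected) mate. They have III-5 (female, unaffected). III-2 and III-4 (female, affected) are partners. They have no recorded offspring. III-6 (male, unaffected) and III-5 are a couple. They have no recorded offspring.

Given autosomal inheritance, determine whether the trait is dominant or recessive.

dominant

II-2 and II-4 are both affected yet have an unaffected child III-5. Under a recessive model two affected parents are homozygous and every child would be affected, so the trait cannot be recessive.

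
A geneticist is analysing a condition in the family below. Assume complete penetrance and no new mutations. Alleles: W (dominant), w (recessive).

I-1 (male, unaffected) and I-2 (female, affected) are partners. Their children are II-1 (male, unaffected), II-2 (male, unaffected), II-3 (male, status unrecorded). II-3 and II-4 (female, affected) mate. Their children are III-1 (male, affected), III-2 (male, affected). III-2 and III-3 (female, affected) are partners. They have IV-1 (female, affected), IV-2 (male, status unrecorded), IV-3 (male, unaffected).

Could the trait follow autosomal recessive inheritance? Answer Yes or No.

No

Under autosomal recessive, IV-3 (unaffected, male) cannot arise from III-2 (affected) × III-3 (affected).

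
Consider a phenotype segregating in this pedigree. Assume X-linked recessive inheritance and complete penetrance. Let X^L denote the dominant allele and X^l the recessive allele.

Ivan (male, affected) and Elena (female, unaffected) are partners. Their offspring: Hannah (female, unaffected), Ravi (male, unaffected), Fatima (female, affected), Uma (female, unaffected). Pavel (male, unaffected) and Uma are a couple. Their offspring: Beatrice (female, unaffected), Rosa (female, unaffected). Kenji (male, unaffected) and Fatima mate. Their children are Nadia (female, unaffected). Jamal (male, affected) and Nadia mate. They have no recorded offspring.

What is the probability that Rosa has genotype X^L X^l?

Pavel is unaffected, so Pavel is X^L Y.
Uma is unaffected so carries L and received l from Ivan (X^l Y), so Uma is X^L X^l.
Their cross gives offspring ratios 1/2 X^L X^L : 1/2 X^L X^l. Conditioning on Rosa being unaffected, P(X^L X^l) = 1/2 / 1 = 1/2.

1/2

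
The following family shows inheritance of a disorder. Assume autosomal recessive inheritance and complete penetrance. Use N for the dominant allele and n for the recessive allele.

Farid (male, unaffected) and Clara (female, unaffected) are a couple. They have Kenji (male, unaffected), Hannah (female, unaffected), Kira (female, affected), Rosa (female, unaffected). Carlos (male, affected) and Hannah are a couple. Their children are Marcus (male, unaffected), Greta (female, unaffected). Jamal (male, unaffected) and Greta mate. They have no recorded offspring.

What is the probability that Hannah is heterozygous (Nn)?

Farid is unaffected so carries N and passed n to Kira (nn), so Farid is Nn.
Clara is unaffected so carries N and passed n to Kira (nn), so Clara is Nn.
Their cross gives offspring ratios 1/4 NN : 1/2 Nn : 1/4 nn. Conditioning on Hannah being unaffected, P(Nn) = 1/2 / 3/4 = 2/3 before taking Hannah's own offspring into account.
Carlos is affected, so Carlos is nn.
Now use Hannah's offspring. Probability of each recorded status — unaffected son Marcus: 1/2 if Hannah is Nn, 1 if NN; unaffected daughter Greta: 1/2 if Hannah is Nn, 1 if NN.
Bayes: P(Nn) = 2/3·1/4 / (2/3·1/4 + 1/3·1) = 1/3.

1/3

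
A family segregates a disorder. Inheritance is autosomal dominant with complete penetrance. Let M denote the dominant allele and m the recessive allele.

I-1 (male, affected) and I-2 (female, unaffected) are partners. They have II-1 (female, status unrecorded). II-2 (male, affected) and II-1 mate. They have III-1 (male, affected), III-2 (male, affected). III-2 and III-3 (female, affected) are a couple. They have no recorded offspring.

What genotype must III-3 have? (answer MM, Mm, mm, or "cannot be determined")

cannot be determined

III-3's phenotype allows MM or Mm, and no parent or child forces a single allele at both positions; consistent genotype assignments exist with III-3 as MM or Mm.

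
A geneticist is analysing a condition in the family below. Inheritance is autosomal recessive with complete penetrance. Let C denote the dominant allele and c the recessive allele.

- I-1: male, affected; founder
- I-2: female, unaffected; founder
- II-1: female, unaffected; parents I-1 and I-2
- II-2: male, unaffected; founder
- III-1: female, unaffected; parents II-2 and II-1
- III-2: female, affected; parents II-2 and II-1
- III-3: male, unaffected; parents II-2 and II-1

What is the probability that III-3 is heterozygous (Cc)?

2/3

II-2 is unaffected so carries C and passed c to III-2 (cc), so II-2 is Cc.
II-1 is unaffected so carries C and received c from I-1 (cc), so II-1 is Cc.
Their cross gives offspring ratios 1/4 CC : 1/2 Cc : 1/4 cc. Conditioning on III-3 being unaffected, P(Cc) = 1/2 / 3/4 = 2/3.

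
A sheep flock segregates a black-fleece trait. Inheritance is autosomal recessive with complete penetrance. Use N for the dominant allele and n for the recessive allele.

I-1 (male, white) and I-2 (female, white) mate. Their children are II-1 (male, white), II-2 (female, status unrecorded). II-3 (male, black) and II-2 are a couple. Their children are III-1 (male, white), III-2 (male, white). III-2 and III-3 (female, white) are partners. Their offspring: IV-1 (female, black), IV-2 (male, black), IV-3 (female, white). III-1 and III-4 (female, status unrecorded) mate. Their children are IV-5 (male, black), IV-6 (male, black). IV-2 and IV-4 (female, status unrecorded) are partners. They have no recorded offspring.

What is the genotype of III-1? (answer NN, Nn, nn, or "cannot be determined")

Nn

From phenotype alone, III-1 is NN or Nn.
III-1 is white so carries N and received n from II-3 (nn), so III-1 is Nn.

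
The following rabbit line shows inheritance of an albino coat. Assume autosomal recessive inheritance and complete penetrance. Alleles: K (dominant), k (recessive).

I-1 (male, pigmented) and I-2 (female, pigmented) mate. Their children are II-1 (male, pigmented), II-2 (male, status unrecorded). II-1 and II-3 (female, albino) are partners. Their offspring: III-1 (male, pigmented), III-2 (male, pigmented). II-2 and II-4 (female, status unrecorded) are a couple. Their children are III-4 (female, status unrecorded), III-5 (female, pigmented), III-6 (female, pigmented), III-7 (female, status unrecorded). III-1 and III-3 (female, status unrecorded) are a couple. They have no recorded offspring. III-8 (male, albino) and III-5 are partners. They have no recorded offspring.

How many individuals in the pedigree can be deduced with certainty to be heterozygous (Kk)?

2

Obligate heterozygotes: III-1 is pigmented so carries K and received k from II-3 (kk), so III-1 is Kk; III-2 is pigmented so carries K and received k from II-3 (kk), so III-2 is Kk.
Every other individual is either homozygous by phenotype or has at least one consistent homozygous assignment, so the count is 2.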